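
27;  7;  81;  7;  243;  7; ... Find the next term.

729

Taking every 2nd term gives 2 separate tracks.
Track A: 27, 81, 243 — successive powers of 3.
Track B: 7, 7, 7 — always 7.
Term 7 comes from track A (its 4th entry): 729.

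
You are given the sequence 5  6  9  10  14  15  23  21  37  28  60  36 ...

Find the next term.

97

Odd-indexed and even-indexed terms follow separate rules.
Stream A: 5, 9, 14, 23, 37, 60 (each term equals the sum of the previous two).
Stream B: 6, 10, 15, 21, 28, 36 (the triangular numbers T_3, T_4, …).
Term 13 comes from stream A (its 7th entry): 97.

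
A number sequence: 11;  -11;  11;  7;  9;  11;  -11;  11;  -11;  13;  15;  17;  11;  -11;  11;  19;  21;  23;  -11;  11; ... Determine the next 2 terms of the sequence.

-11, 25

Reading positions in blocks of 6 reveals the pattern AAABBB — 2 tracks woven together.
Track A = 11, -11, 11, -11, 11, -11, 11, -11, 11, -11, 11: the oscillation 11·(−1)^(n+1).
Track B = 7, 9, 11, 13, 15, 17, 19, 21, 23: arithmetic with common difference +2.
Term 21 comes from track A (its 12th entry): -11.
Position 22 → track B, term 10 = 25.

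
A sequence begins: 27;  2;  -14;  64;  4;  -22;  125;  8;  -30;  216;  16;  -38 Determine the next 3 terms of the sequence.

Read the sequence 3 terms at a time; column i is its own pattern.
Track A: 27, 64, 125, 216. Consecutive cubes n³ from n = 3.
Track B: 2, 4, 8, 16. Successive powers of 2.
Track C: -14, -22, -30, -38. Linear: a_n = -6 − 8·n.
The 13th slot belongs to track A; its 5th term is 343.
Position 14 falls in track B as its term 5, giving 32.
The 15th slot belongs to track C; its 5th term is -46.

343, 32, -46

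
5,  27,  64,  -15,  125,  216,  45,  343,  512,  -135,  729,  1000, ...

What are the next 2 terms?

405, 1331

Reading positions in blocks of 3 reveals the pattern ABB — 2 tracks woven together.
Track A: 5, -15, 45, -135. Geometric, ×-3 each step.
Track B: 27, 64, 125, 216, 343, 512, 729, 1000. The cubes 3³, 4³, 5³, ….
Position 13 falls in track A as its term 5, giving 405.
Term 14 comes from track B (its 9th entry): 1331.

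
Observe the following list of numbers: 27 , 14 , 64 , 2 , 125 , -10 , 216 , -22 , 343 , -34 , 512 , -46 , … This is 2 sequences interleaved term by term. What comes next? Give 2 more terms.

729, -58

The terms cycle through 2 interleaved subsequences.
Track A: 27, 64, 125, 216, 343, 512 — perfect cubes starting at 3³.
Track B: 14, 2, -10, -22, -34, -46 — subtracting 12 each time.
The 13th slot belongs to track A; its 7th term is 729.
Position 14 → track B, term 7 = -58.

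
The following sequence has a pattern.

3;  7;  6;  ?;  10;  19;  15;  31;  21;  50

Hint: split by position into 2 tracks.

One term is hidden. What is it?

Positions 1, 3, 5, … form one subsequence and positions 2, 4, 6, … form another.
Subsequence A: 3, 6, 10, 15, 21. Triangular numbers starting at T_2.
Subsequence B: 7, ?, 19, 31, 50. Fibonacci-style (each term is the sum of the two before it).
Subsequence B's pattern makes the blank 12.

12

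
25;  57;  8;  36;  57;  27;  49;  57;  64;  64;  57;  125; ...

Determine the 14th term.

57

The terms cycle through 3 interleaved subsequences.
Track A is 25, 36, 49, 64, which is the squares 5², 6², 7², ….
Track B is 57, 57, 57, 57, which is always 57.
Track C is 8, 27, 64, 125, which is the cubes 2³, 3³, 4³, ….
Position 14 → track B, term 5 = 57.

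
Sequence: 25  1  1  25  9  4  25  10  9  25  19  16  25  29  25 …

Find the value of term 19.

Split by position mod 3 into 3 tracks.
Stream A: 25, 25, 25, 25, 25. The constant sequence 25.
Stream B: 1, 9, 10, 19, 29. Fibonacci-style (each term is the sum of the two before it).
Stream C: 1, 4, 9, 16, 25. The squares 1², 2², 3², ….
Position 19 → stream A, term 7 = 25.

25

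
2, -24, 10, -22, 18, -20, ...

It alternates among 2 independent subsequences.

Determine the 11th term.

Taking every 2nd term gives 2 separate tracks.
Track A: 2, 10, 18 (arithmetic, step +8).
Track B: -24, -22, -20 (linear: a_n = -26 + 2·n).
Position 11 falls in track A as its term 6, giving 42.

42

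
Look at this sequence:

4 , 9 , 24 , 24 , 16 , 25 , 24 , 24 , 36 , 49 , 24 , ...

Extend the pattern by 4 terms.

24, 64, 81, 24

Reading positions in blocks of 4 reveals the pattern AABB — 2 tracks woven together.
Track A: 4, 9, 16, 25, 36, 49 — the squares 2², 3², 4², ….
Track B: 24, 24, 24, 24, 24 — always 24.
Position 12 falls in track B as its term 6, giving 24.
Position 13 falls in track A as its term 7, giving 64.
Position 14 → track A, term 8 = 81.
The 15th slot belongs to track B; its 7th term is 24.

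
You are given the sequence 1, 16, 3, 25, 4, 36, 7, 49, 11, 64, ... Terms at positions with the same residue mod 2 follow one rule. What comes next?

18

Split by position mod 2 into 2 tracks.
Track A = 1, 3, 4, 7, 11: Fibonacci-style (each term is the sum of the two before it).
Track B = 16, 25, 36, 49, 64: consecutive squares n² from n = 4.
The 11th slot belongs to track A; its 6th term is 18.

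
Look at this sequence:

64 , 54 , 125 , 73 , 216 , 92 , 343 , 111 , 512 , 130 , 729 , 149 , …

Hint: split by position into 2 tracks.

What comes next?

1000

The terms cycle through 2 interleaved subsequences.
Track A = 64, 125, 216, 343, 512, 729: the cubes 4³, 5³, 6³, ….
Track B = 54, 73, 92, 111, 130, 149: arithmetic with common difference +19.
Position 13 falls in track A as its term 7, giving 1000.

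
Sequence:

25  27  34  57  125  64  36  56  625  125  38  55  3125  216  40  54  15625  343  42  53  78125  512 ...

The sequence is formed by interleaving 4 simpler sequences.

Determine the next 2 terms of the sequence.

44, 52

Split by position mod 4: positions 1, 5, 9, … form one track, and each other residue class forms its own.
Track A: 25, 125, 625, 3125, 15625, 78125. Successive powers of 5.
Track B: 27, 64, 125, 216, 343, 512. Perfect cubes starting at 3³.
Track C: 34, 36, 38, 40, 42. Adding 2 each time.
Track D: 57, 56, 55, 54, 53. Subtracting 1 each time.
Term 23 comes from track C (its 6th entry): 44.
Position 24 → track D, term 6 = 52.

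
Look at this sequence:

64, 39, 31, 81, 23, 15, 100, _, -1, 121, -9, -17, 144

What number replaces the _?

7

Positions follow the repeating pattern ABB; grouping by letter gives 2 tracks.
Track A = 64, 81, 100, 121, 144: perfect squares starting at 8².
Track B = 39, 31, 23, 15, ?, -1, -9, -17: subtracting 8 each time.
Track B's pattern makes the blank 7.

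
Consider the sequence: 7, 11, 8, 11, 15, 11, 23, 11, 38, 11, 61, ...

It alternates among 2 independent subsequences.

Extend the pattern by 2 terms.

The terms cycle through 2 interleaved subsequences.
Track A: 7, 8, 15, 23, 38, 61 — each term equals the sum of the previous two.
Track B: 11, 11, 11, 11, 11 — always 11.
Position 12 falls in track B as its term 6, giving 11.
Position 13 falls in track A as its term 7, giving 99.

11, 99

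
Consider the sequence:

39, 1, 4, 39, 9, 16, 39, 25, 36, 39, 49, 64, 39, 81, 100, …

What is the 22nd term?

39

The slot pattern repeats as ABB (period 3), so there are 2 interleaved tracks.
Track A = 39, 39, 39, 39, 39: the constant sequence 39.
Track B = 1, 4, 9, 16, 25, 36, 49, 64, 81, 100: perfect squares starting at 1².
The 22nd slot belongs to track A; its 8th term is 39.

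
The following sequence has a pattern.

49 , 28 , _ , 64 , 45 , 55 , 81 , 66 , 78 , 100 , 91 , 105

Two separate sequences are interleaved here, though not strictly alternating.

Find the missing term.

36

The slot pattern repeats as ABB (period 3), so there are 2 interleaved tracks.
Subsequence A: 49, 64, 81, 100. The squares 7², 8², 9², ….
Subsequence B: 28, ?, 45, 55, 66, 78, 91, 105. Triangular numbers n(n+1)/2 for n = 7, 8, ….
The gap is subsequence B's term 2; the rule gives 36.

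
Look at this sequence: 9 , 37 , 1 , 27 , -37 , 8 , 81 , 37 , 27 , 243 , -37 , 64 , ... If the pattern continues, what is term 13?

Split by position mod 3 into 3 tracks.
Subsequence A: 9, 27, 81, 243. Powers of 3.
Subsequence B: 37, -37, 37, -37. Oscillating between 37 and -37.
Subsequence C: 1, 8, 27, 64. Consecutive cubes n³ from n = 1.
Term 13 comes from subsequence A (its 5th entry): 729.

729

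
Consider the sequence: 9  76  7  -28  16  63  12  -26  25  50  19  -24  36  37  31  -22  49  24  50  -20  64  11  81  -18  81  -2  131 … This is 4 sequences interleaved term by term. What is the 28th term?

The terms cycle through 4 interleaved subsequences.
Subsequence A: 9, 16, 25, 36, 49, 64, 81 (the squares 3², 4², 5², …).
Subsequence B: 76, 63, 50, 37, 24, 11, -2 (subtracting 13 each time).
Subsequence C: 7, 12, 19, 31, 50, 81, 131 (Fibonacci-style (each term is the sum of the two before it)).
Subsequence D: -28, -26, -24, -22, -20, -18 (adding 2 each time).
Position 28 falls in subsequence D as its term 7, giving -16.

-16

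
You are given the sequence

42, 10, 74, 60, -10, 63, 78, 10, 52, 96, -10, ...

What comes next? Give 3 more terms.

The terms cycle through 3 interleaved subsequences.
Track A = 42, 60, 78, 96: arithmetic with common difference +18.
Track B = 10, -10, 10, -10: oscillating between 10 and -10.
Track C = 74, 63, 52: arithmetic with common difference −11.
Term 12 comes from track C (its 4th entry): 41.
Position 13 falls in track A as its term 5, giving 114.
Term 14 comes from track B (its 5th entry): 10.

41, 114, 10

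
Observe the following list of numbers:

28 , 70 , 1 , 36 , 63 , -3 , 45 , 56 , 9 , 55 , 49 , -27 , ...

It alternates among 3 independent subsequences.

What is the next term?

66

The terms cycle through 3 interleaved subsequences.
Stream A: 28, 36, 45, 55 — triangular numbers starting at T_7.
Stream B: 70, 63, 56, 49 — arithmetic with common difference −7.
Stream C: 1, -3, 9, -27 — multiplying by -3 each time.
The 13th slot belongs to stream A; its 5th term is 66.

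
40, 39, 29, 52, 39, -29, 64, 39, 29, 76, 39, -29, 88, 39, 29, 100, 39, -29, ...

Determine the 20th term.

39

Split by position mod 3 into 3 tracks.
Track A: 40, 52, 64, 76, 88, 100 (adding 12 each time).
Track B: 39, 39, 39, 39, 39, 39 (constant 39).
Track C: 29, -29, 29, -29, 29, -29 (oscillating between 29 and -29).
Term 20 comes from track B (its 7th entry): 39.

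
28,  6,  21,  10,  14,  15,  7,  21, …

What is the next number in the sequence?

0

The terms cycle through 2 interleaved subsequences.
Subsequence A: 28, 21, 14, 7. Arithmetic, step −7.
Subsequence B: 6, 10, 15, 21. Triangular numbers n(n+1)/2 for n = 3, 4, ….
Position 9 falls in subsequence A as its term 5, giving 0.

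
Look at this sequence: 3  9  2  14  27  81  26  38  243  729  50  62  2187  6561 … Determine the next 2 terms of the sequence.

74, 86

The slot pattern repeats as AABB (period 4), so there are 2 interleaved tracks.
Subsequence A: 3, 9, 27, 81, 243, 729, 2187, 6561 — powers of 3.
Subsequence B: 2, 14, 26, 38, 50, 62 — arithmetic, step +12.
Term 15 comes from subsequence B (its 7th entry): 74.
Term 16 comes from subsequence B (its 8th entry): 86.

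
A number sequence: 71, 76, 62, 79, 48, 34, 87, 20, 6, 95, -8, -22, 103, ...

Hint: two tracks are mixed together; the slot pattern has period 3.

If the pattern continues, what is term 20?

Reading positions in blocks of 3 reveals the pattern ABB — 2 tracks woven together.
Track A is 71, 79, 87, 95, 103, which is linear: a_n = 63 + 8·n.
Track B is 76, 62, 48, 34, 20, 6, -8, -22, which is linear: a_n = 90 − 14·n.
Term 20 comes from track B (its 13th entry): -92.

-92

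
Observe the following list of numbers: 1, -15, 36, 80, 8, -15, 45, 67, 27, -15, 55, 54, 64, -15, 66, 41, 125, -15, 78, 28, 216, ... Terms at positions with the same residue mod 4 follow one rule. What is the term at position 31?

120

The terms cycle through 4 interleaved subsequences.
Track A is 1, 8, 27, 64, 125, 216, which is the cubes 1³, 2³, 3³, ….
Track B is -15, -15, -15, -15, -15, which is always -15.
Track C is 36, 45, 55, 66, 78, which is triangular numbers n(n+1)/2 for n = 8, 9, ….
Track D is 80, 67, 54, 41, 28, which is arithmetic, step −13.
Position 31 → track C, term 8 = 120.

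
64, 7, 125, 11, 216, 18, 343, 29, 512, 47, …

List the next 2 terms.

729, 76

Odd-indexed and even-indexed terms follow separate rules.
Track A: 64, 125, 216, 343, 512 (the cubes 4³, 5³, 6³, …).
Track B: 7, 11, 18, 29, 47 (a Fibonacci-like recurrence a_n = a_{n-1} + a_{n-2}).
Position 11 → track A, term 6 = 729.
Term 12 comes from track B (its 6th entry): 76.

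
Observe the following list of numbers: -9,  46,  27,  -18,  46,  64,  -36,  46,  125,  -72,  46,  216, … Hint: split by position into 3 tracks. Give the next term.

Split by position mod 3 into 3 tracks.
Stream A: -9, -18, -36, -72. Geometric, ×2 each step.
Stream B: 46, 46, 46, 46. Constant 46.
Stream C: 27, 64, 125, 216. The cubes 3³, 4³, 5³, ….
Term 13 comes from stream A (its 5th entry): -144.

-144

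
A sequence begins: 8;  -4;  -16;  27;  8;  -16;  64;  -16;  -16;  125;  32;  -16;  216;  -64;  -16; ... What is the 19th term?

512

Taking every 3rd term gives 3 separate tracks.
Subsequence A is 8, 27, 64, 125, 216, which is consecutive cubes n³ from n = 2.
Subsequence B is -4, 8, -16, 32, -64, which is geometric with ratio -2.
Subsequence C is -16, -16, -16, -16, -16, which is always -16.
The 19th slot belongs to subsequence A; its 7th term is 512.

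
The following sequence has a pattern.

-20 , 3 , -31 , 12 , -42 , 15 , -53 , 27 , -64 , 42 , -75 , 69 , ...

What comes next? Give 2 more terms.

-86, 111

Taking every 2nd term gives 2 separate tracks.
Subsequence A: -20, -31, -42, -53, -64, -75 — linear: a_n = -9 − 11·n.
Subsequence B: 3, 12, 15, 27, 42, 69 — a Fibonacci-like recurrence a_n = a_{n-1} + a_{n-2}.
The 13th slot belongs to subsequence A; its 7th term is -86.
Position 14 falls in subsequence B as its term 7, giving 111.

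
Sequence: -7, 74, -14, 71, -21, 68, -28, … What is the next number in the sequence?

Positions 1, 3, 5, … form one subsequence and positions 2, 4, 6, … form another.
Track A: -7, -14, -21, -28. Arithmetic, step −7.
Track B: 74, 71, 68. Arithmetic, step −3.
Position 8 → track B, term 4 = 65.

65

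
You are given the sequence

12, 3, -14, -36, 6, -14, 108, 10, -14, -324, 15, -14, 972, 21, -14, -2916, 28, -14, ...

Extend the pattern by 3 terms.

8748, 36, -14

Read the sequence 3 terms at a time; column i is its own pattern.
Subsequence A: 12, -36, 108, -324, 972, -2916 — geometric with ratio -3.
Subsequence B: 3, 6, 10, 15, 21, 28 — triangular numbers n(n+1)/2 for n = 2, 3, ….
Subsequence C: -14, -14, -14, -14, -14, -14 — constant -14.
The 19th slot belongs to subsequence A; its 7th term is 8748.
The 20th slot belongs to subsequence B; its 7th term is 36.
Term 21 comes from subsequence C (its 7th entry): -14.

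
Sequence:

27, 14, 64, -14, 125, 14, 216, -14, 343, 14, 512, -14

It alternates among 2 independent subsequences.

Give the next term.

Odd-indexed and even-indexed terms follow separate rules.
Stream A = 27, 64, 125, 216, 343, 512: perfect cubes starting at 3³.
Stream B = 14, -14, 14, -14, 14, -14: oscillating between 14 and -14.
The 13th slot belongs to stream A; its 7th term is 729.

729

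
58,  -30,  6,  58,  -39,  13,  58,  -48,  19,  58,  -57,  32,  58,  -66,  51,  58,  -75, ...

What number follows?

83

Read the sequence 3 terms at a time; column i is its own pattern.
Track A = 58, 58, 58, 58, 58, 58: always 58.
Track B = -30, -39, -48, -57, -66, -75: subtracting 9 each time.
Track C = 6, 13, 19, 32, 51: each term equals the sum of the previous two.
Position 18 falls in track C as its term 6, giving 83.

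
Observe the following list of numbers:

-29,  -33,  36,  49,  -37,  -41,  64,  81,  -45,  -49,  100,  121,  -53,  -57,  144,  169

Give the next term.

Positions follow the repeating pattern AABB; grouping by letter gives 2 tracks.
Track A = -29, -33, -37, -41, -45, -49, -53, -57: arithmetic, step −4.
Track B = 36, 49, 64, 81, 100, 121, 144, 169: perfect squares starting at 6².
Position 17 falls in track A as its term 9, giving -61.

-61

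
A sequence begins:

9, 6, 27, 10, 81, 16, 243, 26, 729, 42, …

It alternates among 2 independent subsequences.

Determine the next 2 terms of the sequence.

Positions 1, 3, 5, … form one subsequence and positions 2, 4, 6, … form another.
Track A: 9, 27, 81, 243, 729 — successive powers of 3.
Track B: 6, 10, 16, 26, 42 — each term equals the sum of the previous two.
Position 11 → track A, term 6 = 2187.
Term 12 comes from track B (its 6th entry): 68.

2187, 68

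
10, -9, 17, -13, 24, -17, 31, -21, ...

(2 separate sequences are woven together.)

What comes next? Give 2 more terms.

38, -25

The terms cycle through 2 interleaved subsequences.
Track A: 10, 17, 24, 31 (linear: a_n = 3 + 7·n).
Track B: -9, -13, -17, -21 (linear: a_n = -5 − 4·n).
Position 9 falls in track A as its term 5, giving 38.
Position 10 falls in track B as its term 5, giving -25.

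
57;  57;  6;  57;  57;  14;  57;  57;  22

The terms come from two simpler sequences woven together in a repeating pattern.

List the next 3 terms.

57, 57, 30

Reading positions in blocks of 3 reveals the pattern AAB — 2 tracks woven together.
Stream A: 57, 57, 57, 57, 57, 57. The constant sequence 57.
Stream B: 6, 14, 22. Adding 8 each time.
Term 10 comes from stream A (its 7th entry): 57.
Term 11 comes from stream A (its 8th entry): 57.
The 12th slot belongs to stream B; its 4th term is 30.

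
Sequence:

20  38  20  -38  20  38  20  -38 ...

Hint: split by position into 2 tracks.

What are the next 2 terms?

20, 38

The terms cycle through 2 interleaved subsequences.
Track A: 20, 20, 20, 20 — the constant sequence 20.
Track B: 38, -38, 38, -38 — the oscillation 38·(−1)^(n+1).
Position 9 falls in track A as its term 5, giving 20.
The 10th slot belongs to track B; its 5th term is 38.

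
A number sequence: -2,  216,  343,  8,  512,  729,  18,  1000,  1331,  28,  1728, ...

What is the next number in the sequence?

Positions follow the repeating pattern ABB; grouping by letter gives 2 tracks.
Track A: -2, 8, 18, 28 (arithmetic, step +10).
Track B: 216, 343, 512, 729, 1000, 1331, 1728 (the cubes 6³, 7³, 8³, …).
Term 12 comes from track B (its 8th entry): 2197.

2197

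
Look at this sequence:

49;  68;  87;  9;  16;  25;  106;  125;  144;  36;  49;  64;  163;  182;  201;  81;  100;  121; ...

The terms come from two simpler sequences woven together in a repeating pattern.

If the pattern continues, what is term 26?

296

Positions follow the repeating pattern AAABBB; grouping by letter gives 2 tracks.
Stream A = 49, 68, 87, 106, 125, 144, 163, 182, 201: arithmetic with common difference +19.
Stream B = 9, 16, 25, 36, 49, 64, 81, 100, 121: consecutive squares n² from n = 3.
The 26th slot belongs to stream A; its 14th term is 296.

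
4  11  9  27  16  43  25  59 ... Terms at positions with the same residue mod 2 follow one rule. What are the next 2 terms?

36, 75

Positions 1, 3, 5, … form one subsequence and positions 2, 4, 6, … form another.
Stream A: 4, 9, 16, 25 — perfect squares starting at 2².
Stream B: 11, 27, 43, 59 — arithmetic with common difference +16.
Term 9 comes from stream A (its 5th entry): 36.
Position 10 → stream B, term 5 = 75.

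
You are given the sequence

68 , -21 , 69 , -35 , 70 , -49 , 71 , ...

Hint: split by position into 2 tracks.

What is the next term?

-63

Odd-indexed and even-indexed terms follow separate rules.
Track A: 68, 69, 70, 71 — arithmetic with common difference +1.
Track B: -21, -35, -49 — arithmetic, step −14.
Position 8 falls in track B as its term 4, giving -63.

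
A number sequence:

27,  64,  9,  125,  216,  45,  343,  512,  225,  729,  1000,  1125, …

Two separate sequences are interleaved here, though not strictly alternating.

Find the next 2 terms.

1331, 1728

The slot pattern repeats as AAB (period 3), so there are 2 interleaved tracks.
Track A = 27, 64, 125, 216, 343, 512, 729, 1000: perfect cubes starting at 3³.
Track B = 9, 45, 225, 1125: multiplying by 5 each time.
Term 13 comes from track A (its 9th entry): 1331.
The 14th slot belongs to track A; its 10th term is 1728.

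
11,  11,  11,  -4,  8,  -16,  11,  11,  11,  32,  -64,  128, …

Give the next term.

The slot pattern repeats as AAABBB (period 6), so there are 2 interleaved tracks.
Subsequence A is 11, 11, 11, 11, 11, 11, which is constant 11.
Subsequence B is -4, 8, -16, 32, -64, 128, which is geometric with ratio -2.
The 13th slot belongs to subsequence A; its 7th term is 11.

11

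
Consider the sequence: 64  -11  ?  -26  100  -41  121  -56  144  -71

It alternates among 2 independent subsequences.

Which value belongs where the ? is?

The terms cycle through 2 interleaved subsequences.
Track A: 64, ?, 100, 121, 144. Consecutive squares n² from n = 8.
Track B: -11, -26, -41, -56, -71. Arithmetic, step −15.
Track A's pattern makes the blank 81.

81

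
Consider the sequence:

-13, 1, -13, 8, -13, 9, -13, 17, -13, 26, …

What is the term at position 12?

Positions 1, 3, 5, … form one subsequence and positions 2, 4, 6, … form another.
Subsequence A = -13, -13, -13, -13, -13: the constant sequence -13.
Subsequence B = 1, 8, 9, 17, 26: Fibonacci-style (each term is the sum of the two before it).
The 12th slot belongs to subsequence B; its 6th term is 43.

43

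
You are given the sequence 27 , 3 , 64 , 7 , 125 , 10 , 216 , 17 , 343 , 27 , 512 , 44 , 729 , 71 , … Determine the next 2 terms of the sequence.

Odd-indexed and even-indexed terms follow separate rules.
Stream A = 27, 64, 125, 216, 343, 512, 729: perfect cubes starting at 3³.
Stream B = 3, 7, 10, 17, 27, 44, 71: Fibonacci-style (each term is the sum of the two before it).
Position 15 falls in stream A as its term 8, giving 1000.
The 16th slot belongs to stream B; its 8th term is 115.

1000, 115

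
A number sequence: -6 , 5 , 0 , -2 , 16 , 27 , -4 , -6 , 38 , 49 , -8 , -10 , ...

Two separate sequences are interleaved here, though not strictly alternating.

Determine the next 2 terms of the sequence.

60, 71

Reading positions in blocks of 4 reveals the pattern AABB — 2 tracks woven together.
Subsequence A: -6, 5, 16, 27, 38, 49 — arithmetic, step +11.
Subsequence B: 0, -2, -4, -6, -8, -10 — linear: a_n = 2 − 2·n.
Position 13 falls in subsequence A as its term 7, giving 60.
Position 14 falls in subsequence A as its term 8, giving 71.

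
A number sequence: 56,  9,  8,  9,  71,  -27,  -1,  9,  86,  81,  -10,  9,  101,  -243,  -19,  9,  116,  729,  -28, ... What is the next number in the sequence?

Read the sequence 4 terms at a time; column i is its own pattern.
Track A is 56, 71, 86, 101, 116, which is linear: a_n = 41 + 15·n.
Track B is 9, -27, 81, -243, 729, which is a geometric progression (common ratio -3).
Track C is 8, -1, -10, -19, -28, which is linear: a_n = 17 − 9·n.
Track D is 9, 9, 9, 9, which is the constant sequence 9.
Term 20 comes from track D (its 5th entry): 9.

9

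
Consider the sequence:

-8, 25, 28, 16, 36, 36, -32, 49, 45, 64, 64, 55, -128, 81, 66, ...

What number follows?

256

Taking every 3rd term gives 3 separate tracks.
Track A: -8, 16, -32, 64, -128 — a geometric progression (common ratio -2).
Track B: 25, 36, 49, 64, 81 — perfect squares starting at 5².
Track C: 28, 36, 45, 55, 66 — triangular numbers starting at T_7.
Position 16 → track A, term 6 = 256.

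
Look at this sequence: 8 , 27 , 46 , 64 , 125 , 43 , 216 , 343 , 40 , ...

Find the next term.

The slot pattern repeats as AAB (period 3), so there are 2 interleaved tracks.
Track A is 8, 27, 64, 125, 216, 343, which is consecutive cubes n³ from n = 2.
Track B is 46, 43, 40, which is linear: a_n = 49 − 3·n.
The 10th slot belongs to track A; its 7th term is 512.

512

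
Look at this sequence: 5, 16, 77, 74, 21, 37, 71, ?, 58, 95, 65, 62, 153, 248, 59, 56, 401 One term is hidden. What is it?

68

Reading positions in blocks of 4 reveals the pattern AABB — 2 tracks woven together.
Subsequence A: 5, 16, 21, 37, 58, 95, 153, 248, 401 (a Fibonacci-like recurrence a_n = a_{n-1} + a_{n-2}).
Subsequence B: 77, 74, 71, ?, 65, 62, 59, 56 (linear: a_n = 80 − 3·n).
Filling subsequence B at index 4 by its rule yields 68.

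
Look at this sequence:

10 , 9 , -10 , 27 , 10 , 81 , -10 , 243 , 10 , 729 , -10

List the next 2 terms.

2187, 10

The terms cycle through 2 interleaved subsequences.
Track A is 10, -10, 10, -10, 10, -10, which is alternating ±10.
Track B is 9, 27, 81, 243, 729, which is a geometric progression (common ratio 3).
Position 12 → track B, term 6 = 2187.
Position 13 falls in track A as its term 7, giving 10.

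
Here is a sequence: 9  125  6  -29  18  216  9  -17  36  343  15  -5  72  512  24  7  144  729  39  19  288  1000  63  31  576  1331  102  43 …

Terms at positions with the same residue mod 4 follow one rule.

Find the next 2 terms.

1152, 1728

Taking every 4th term gives 4 separate tracks.
Track A: 9, 18, 36, 72, 144, 288, 576 — a geometric progression (common ratio 2).
Track B: 125, 216, 343, 512, 729, 1000, 1331 — consecutive cubes n³ from n = 5.
Track C: 6, 9, 15, 24, 39, 63, 102 — a Fibonacci-like recurrence a_n = a_{n-1} + a_{n-2}.
Track D: -29, -17, -5, 7, 19, 31, 43 — arithmetic with common difference +12.
The 29th slot belongs to track A; its 8th term is 1152.
The 30th slot belongs to track B; its 8th term is 1728.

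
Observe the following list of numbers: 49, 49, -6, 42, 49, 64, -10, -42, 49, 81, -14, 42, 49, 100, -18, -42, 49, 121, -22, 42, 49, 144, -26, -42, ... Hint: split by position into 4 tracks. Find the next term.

49

Split by position mod 4 into 4 tracks.
Subsequence A: 49, 49, 49, 49, 49, 49 (constant 49).
Subsequence B: 49, 64, 81, 100, 121, 144 (consecutive squares n² from n = 7).
Subsequence C: -6, -10, -14, -18, -22, -26 (linear: a_n = -2 − 4·n).
Subsequence D: 42, -42, 42, -42, 42, -42 (alternating ±42).
The 25th slot belongs to subsequence A; its 7th term is 49.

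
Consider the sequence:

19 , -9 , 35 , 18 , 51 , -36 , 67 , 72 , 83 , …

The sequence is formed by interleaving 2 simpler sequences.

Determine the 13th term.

The terms cycle through 2 interleaved subsequences.
Track A: 19, 35, 51, 67, 83. Arithmetic, step +16.
Track B: -9, 18, -36, 72. Multiplying by -2 each time.
Position 13 falls in track A as its term 7, giving 115.

115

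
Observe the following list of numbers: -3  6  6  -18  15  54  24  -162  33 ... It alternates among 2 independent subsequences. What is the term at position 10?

The terms cycle through 2 interleaved subsequences.
Track A: -3, 6, 15, 24, 33. Adding 9 each time.
Track B: 6, -18, 54, -162. A geometric progression (common ratio -3).
Term 10 comes from track B (its 5th entry): 486.

486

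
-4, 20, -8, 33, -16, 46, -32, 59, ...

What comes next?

Taking every 2nd term gives 2 separate tracks.
Track A = -4, -8, -16, -32: a geometric progression (common ratio 2).
Track B = 20, 33, 46, 59: adding 13 each time.
The 9th slot belongs to track A; its 5th term is -64.

-64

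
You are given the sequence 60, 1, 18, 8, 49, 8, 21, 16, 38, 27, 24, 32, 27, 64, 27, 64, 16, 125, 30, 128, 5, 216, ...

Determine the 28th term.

The terms cycle through 4 interleaved subsequences.
Track A: 60, 49, 38, 27, 16, 5 — arithmetic with common difference −11.
Track B: 1, 8, 27, 64, 125, 216 — consecutive cubes n³ from n = 1.
Track C: 18, 21, 24, 27, 30 — adding 3 each time.
Track D: 8, 16, 32, 64, 128 — powers of 2.
Position 28 falls in track D as its term 7, giving 512.

512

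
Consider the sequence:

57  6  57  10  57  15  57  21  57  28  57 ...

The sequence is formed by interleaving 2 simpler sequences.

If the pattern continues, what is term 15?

Positions 1, 3, 5, … form one subsequence and positions 2, 4, 6, … form another.
Stream A: 57, 57, 57, 57, 57, 57 (constant 57).
Stream B: 6, 10, 15, 21, 28 (triangular numbers n(n+1)/2 for n = 3, 4, …).
Term 15 comes from stream A (its 8th entry): 57.

57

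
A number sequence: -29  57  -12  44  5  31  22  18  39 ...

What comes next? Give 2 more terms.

5, 56

Taking every 2nd term gives 2 separate tracks.
Subsequence A: -29, -12, 5, 22, 39 — linear: a_n = -46 + 17·n.
Subsequence B: 57, 44, 31, 18 — linear: a_n = 70 − 13·n.
Position 10 → subsequence B, term 5 = 5.
Term 11 comes from subsequence A (its 6th entry): 56.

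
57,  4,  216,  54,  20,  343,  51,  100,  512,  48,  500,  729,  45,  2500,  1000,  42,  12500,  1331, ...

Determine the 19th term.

Taking every 3rd term gives 3 separate tracks.
Track A: 57, 54, 51, 48, 45, 42. Linear: a_n = 60 − 3·n.
Track B: 4, 20, 100, 500, 2500, 12500. Geometric, ×5 each step.
Track C: 216, 343, 512, 729, 1000, 1331. Consecutive cubes n³ from n = 6.
The 19th slot belongs to track A; its 7th term is 39.

39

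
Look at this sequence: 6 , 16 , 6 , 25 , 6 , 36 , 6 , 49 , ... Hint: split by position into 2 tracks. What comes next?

Odd-indexed and even-indexed terms follow separate rules.
Track A is 6, 6, 6, 6, which is always 6.
Track B is 16, 25, 36, 49, which is consecutive squares n² from n = 4.
The 9th slot belongs to track A; its 5th term is 6.

6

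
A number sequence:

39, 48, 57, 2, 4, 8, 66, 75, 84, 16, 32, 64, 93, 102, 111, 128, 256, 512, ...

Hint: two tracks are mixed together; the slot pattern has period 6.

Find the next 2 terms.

120, 129

Reading positions in blocks of 6 reveals the pattern AAABBB — 2 tracks woven together.
Subsequence A is 39, 48, 57, 66, 75, 84, 93, 102, 111, which is arithmetic, step +9.
Subsequence B is 2, 4, 8, 16, 32, 64, 128, 256, 512, which is successive powers of 2.
Position 19 falls in subsequence A as its term 10, giving 120.
Position 20 → subsequence A, term 11 = 129.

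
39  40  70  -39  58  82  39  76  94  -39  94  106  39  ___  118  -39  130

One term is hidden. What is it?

The terms cycle through 3 interleaved subsequences.
Stream A = 39, -39, 39, -39, 39, -39: oscillating between 39 and -39.
Stream B = 40, 58, 76, 94, ?, 130: adding 18 each time.
Stream C = 70, 82, 94, 106, 118: adding 12 each time.
The gap is stream B's term 5; the rule gives 112.

112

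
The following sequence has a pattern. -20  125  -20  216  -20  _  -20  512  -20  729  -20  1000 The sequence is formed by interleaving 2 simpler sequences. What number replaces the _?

343

The terms cycle through 2 interleaved subsequences.
Track A: -20, -20, -20, -20, -20, -20 — the constant sequence -20.
Track B: 125, 216, ?, 512, 729, 1000 — the cubes 5³, 6³, 7³, ….
So the missing entry in track B is 343.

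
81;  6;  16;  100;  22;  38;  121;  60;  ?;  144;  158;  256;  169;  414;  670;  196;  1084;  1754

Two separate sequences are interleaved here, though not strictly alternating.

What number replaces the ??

Positions follow the repeating pattern ABB; grouping by letter gives 2 tracks.
Track A: 81, 100, 121, 144, 169, 196. Perfect squares starting at 9².
Track B: 6, 16, 22, 38, 60, ?, 158, 256, 414, 670, 1084, 1754. A Fibonacci-like recurrence a_n = a_{n-1} + a_{n-2}.
Track B's pattern makes the blank 98.

98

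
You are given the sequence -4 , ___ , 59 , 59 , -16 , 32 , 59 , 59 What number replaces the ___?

8

Reading positions in blocks of 4 reveals the pattern AABB — 2 tracks woven together.
Track A: -4, ?, -16, 32 — multiplying by -2 each time.
Track B: 59, 59, 59, 59 — constant 59.
Track A's pattern makes the blank 8.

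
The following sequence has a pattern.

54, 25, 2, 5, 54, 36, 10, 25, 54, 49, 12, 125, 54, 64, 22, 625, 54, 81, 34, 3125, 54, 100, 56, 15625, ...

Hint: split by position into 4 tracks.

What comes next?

The terms cycle through 4 interleaved subsequences.
Stream A is 54, 54, 54, 54, 54, 54, which is constant 54.
Stream B is 25, 36, 49, 64, 81, 100, which is consecutive squares n² from n = 5.
Stream C is 2, 10, 12, 22, 34, 56, which is a Fibonacci-like recurrence a_n = a_{n-1} + a_{n-2}.
Stream D is 5, 25, 125, 625, 3125, 15625, which is powers of 5.
The 25th slot belongs to stream A; its 7th term is 54.

54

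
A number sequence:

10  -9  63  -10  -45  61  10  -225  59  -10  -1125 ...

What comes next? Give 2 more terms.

57, 10

Split by position mod 3: positions 1, 4, 7, … form one track, and each other residue class forms its own.
Stream A: 10, -10, 10, -10 — oscillating between 10 and -10.
Stream B: -9, -45, -225, -1125 — multiplying by 5 each time.
Stream C: 63, 61, 59 — arithmetic, step −2.
Position 12 falls in stream C as its term 4, giving 57.
Position 13 → stream A, term 5 = 10.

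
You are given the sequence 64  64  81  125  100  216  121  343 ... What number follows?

Odd-indexed and even-indexed terms follow separate rules.
Stream A: 64, 81, 100, 121. The squares 8², 9², 10², ….
Stream B: 64, 125, 216, 343. The cubes 4³, 5³, 6³, ….
The 9th slot belongs to stream A; its 5th term is 144.

144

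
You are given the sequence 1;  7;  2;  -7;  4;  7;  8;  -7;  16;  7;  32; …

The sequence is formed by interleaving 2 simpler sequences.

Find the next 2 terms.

Positions 1, 3, 5, … form one subsequence and positions 2, 4, 6, … form another.
Track A is 1, 2, 4, 8, 16, 32, which is successive powers of 2.
Track B is 7, -7, 7, -7, 7, which is alternating ±7.
Position 12 falls in track B as its term 6, giving -7.
The 13th slot belongs to track A; its 7th term is 64.

-7, 64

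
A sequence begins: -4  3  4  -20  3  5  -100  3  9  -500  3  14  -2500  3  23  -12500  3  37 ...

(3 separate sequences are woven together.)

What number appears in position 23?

Read the sequence 3 terms at a time; column i is its own pattern.
Stream A: -4, -20, -100, -500, -2500, -12500. A geometric progression (common ratio 5).
Stream B: 3, 3, 3, 3, 3, 3. Always 3.
Stream C: 4, 5, 9, 14, 23, 37. A Fibonacci-like recurrence a_n = a_{n-1} + a_{n-2}.
The 23rd slot belongs to stream B; its 8th term is 3.

3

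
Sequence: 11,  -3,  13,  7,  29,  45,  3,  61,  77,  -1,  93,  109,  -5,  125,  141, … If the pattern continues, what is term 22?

-17

Reading positions in blocks of 3 reveals the pattern ABB — 2 tracks woven together.
Track A is 11, 7, 3, -1, -5, which is subtracting 4 each time.
Track B is -3, 13, 29, 45, 61, 77, 93, 109, 125, 141, which is adding 16 each time.
Position 22 falls in track A as its term 8, giving -17.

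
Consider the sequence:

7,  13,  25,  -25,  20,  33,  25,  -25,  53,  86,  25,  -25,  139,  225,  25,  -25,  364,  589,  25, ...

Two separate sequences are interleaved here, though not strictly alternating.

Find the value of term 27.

25

Reading positions in blocks of 4 reveals the pattern AABB — 2 tracks woven together.
Track A = 7, 13, 20, 33, 53, 86, 139, 225, 364, 589: a Fibonacci-like recurrence a_n = a_{n-1} + a_{n-2}.
Track B = 25, -25, 25, -25, 25, -25, 25, -25, 25: alternating ±25.
Position 27 falls in track B as its term 13, giving 25.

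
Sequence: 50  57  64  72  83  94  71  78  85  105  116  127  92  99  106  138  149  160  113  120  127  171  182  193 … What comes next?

The slot pattern repeats as AAABBB (period 6), so there are 2 interleaved tracks.
Subsequence A is 50, 57, 64, 71, 78, 85, 92, 99, 106, 113, 120, 127, which is linear: a_n = 43 + 7·n.
Subsequence B is 72, 83, 94, 105, 116, 127, 138, 149, 160, 171, 182, 193, which is linear: a_n = 61 + 11·n.
Position 25 → subsequence A, term 13 = 134.

134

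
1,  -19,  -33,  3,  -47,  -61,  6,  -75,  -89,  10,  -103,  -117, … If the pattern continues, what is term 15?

-145

Reading positions in blocks of 3 reveals the pattern ABB — 2 tracks woven together.
Subsequence A: 1, 3, 6, 10 (triangular numbers n(n+1)/2 for n = 1, 2, …).
Subsequence B: -19, -33, -47, -61, -75, -89, -103, -117 (arithmetic with common difference −14).
Position 15 → subsequence B, term 10 = -145.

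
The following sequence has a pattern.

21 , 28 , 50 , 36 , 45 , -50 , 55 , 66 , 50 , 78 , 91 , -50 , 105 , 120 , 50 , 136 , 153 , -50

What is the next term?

171

Positions follow the repeating pattern AAB; grouping by letter gives 2 tracks.
Stream A is 21, 28, 36, 45, 55, 66, 78, 91, 105, 120, 136, 153, which is triangular numbers n(n+1)/2 for n = 6, 7, ….
Stream B is 50, -50, 50, -50, 50, -50, which is the oscillation 50·(−1)^(n+1).
Position 19 → stream A, term 13 = 171.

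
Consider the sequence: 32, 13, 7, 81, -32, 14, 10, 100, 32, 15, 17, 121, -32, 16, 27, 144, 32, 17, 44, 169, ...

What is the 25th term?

Split by position mod 4: positions 1, 5, 9, … form one track, and each other residue class forms its own.
Subsequence A: 32, -32, 32, -32, 32 (alternating ±32).
Subsequence B: 13, 14, 15, 16, 17 (linear: a_n = 12 + n).
Subsequence C: 7, 10, 17, 27, 44 (a Fibonacci-like recurrence a_n = a_{n-1} + a_{n-2}).
Subsequence D: 81, 100, 121, 144, 169 (consecutive squares n² from n = 9).
Term 25 comes from subsequence A (its 7th entry): 32.

32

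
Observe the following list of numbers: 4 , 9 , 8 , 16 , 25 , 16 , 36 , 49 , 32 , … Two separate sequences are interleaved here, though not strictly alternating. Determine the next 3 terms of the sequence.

64, 81, 64

Reading positions in blocks of 3 reveals the pattern AAB — 2 tracks woven together.
Track A is 4, 9, 16, 25, 36, 49, which is perfect squares starting at 2².
Track B is 8, 16, 32, which is powers of 2.
Term 10 comes from track A (its 7th entry): 64.
Term 11 comes from track A (its 8th entry): 81.
Position 12 falls in track B as its term 4, giving 64.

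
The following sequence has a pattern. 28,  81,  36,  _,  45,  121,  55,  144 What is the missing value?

Taking every 2nd term gives 2 separate tracks.
Subsequence A: 28, 36, 45, 55. Triangular numbers n(n+1)/2 for n = 7, 8, ….
Subsequence B: 81, ?, 121, 144. Perfect squares starting at 9².
So the missing entry in subsequence B is 100.

100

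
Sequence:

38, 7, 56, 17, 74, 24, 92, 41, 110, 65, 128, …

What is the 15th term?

Taking every 2nd term gives 2 separate tracks.
Stream A = 38, 56, 74, 92, 110, 128: adding 18 each time.
Stream B = 7, 17, 24, 41, 65: Fibonacci-style (each term is the sum of the two before it).
The 15th slot belongs to stream A; its 8th term is 164.

164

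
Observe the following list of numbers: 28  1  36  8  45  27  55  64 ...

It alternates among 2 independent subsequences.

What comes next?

66

Positions 1, 3, 5, … form one subsequence and positions 2, 4, 6, … form another.
Track A: 28, 36, 45, 55. The triangular numbers T_7, T_8, ….
Track B: 1, 8, 27, 64. Perfect cubes starting at 1³.
Position 9 → track A, term 5 = 66.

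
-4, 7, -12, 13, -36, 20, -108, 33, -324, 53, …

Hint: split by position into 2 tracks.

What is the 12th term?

86

Odd-indexed and even-indexed terms follow separate rules.
Subsequence A is -4, -12, -36, -108, -324, which is geometric with ratio 3.
Subsequence B is 7, 13, 20, 33, 53, which is each term equals the sum of the previous two.
Term 12 comes from subsequence B (its 6th entry): 86.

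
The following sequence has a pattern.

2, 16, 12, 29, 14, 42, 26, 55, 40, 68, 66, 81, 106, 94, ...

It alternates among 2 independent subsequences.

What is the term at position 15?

Taking every 2nd term gives 2 separate tracks.
Stream A: 2, 12, 14, 26, 40, 66, 106 — a Fibonacci-like recurrence a_n = a_{n-1} + a_{n-2}.
Stream B: 16, 29, 42, 55, 68, 81, 94 — linear: a_n = 3 + 13·n.
The 15th slot belongs to stream A; its 8th term is 172.

172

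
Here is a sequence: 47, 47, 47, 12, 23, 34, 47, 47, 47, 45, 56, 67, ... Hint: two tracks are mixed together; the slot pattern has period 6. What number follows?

Reading positions in blocks of 6 reveals the pattern AAABBB — 2 tracks woven together.
Stream A = 47, 47, 47, 47, 47, 47: constant 47.
Stream B = 12, 23, 34, 45, 56, 67: arithmetic with common difference +11.
Term 13 comes from stream A (its 7th entry): 47.

47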